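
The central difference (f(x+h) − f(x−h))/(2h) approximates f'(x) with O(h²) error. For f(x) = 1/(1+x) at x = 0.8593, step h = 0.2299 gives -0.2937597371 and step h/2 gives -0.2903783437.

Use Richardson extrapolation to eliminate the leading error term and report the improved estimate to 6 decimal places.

-0.289251

r = 2: numerator weight 4, denominator 3.
Weighted: (-1.1615133748) − (-0.2937597371) = -0.8677536377
(-0.8677536377) ÷ 3 = -0.2892512126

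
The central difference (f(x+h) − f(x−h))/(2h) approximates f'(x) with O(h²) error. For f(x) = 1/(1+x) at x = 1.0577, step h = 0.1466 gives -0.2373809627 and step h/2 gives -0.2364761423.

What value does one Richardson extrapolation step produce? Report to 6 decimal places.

-0.236175

r = 2, so 2^r = 4.
Numerator 4*A(h/2) − A(h) = 4*(-0.2364761423) − (-0.2373809627) = -0.7085236065
Divide by 2^2 − 1 = 3.
(4*(-0.2364761423) − (-0.2373809627))/(4 − 1) = -0.2361745355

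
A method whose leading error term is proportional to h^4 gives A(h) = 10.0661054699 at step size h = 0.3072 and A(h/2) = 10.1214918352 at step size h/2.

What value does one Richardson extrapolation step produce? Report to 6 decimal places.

r = 4: numerator weight 16, denominator 15.
16·10.1214918352 = 161.9438693632; 161.9438693632 − 10.0661054699 = 151.8777638933
Extrapolated: 151.8777638933 / 15 = 10.1251842596

10.125184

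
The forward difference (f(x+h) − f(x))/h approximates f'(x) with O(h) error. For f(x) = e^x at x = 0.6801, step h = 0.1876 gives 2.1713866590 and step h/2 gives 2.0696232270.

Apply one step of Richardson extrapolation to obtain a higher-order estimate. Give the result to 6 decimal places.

1.967860

The method has order 1: 2^1 = 2.
Numerator 2 × A(h/2) − A(h) = 2 × 2.0696232270 − 2.1713866590 = 1.9678597950
Denominator 2 − 1 = 1.
Extrapolated: 1.9678597950 / 1 = 1.9678597950
Shift from A(h/2): −0.1017634320.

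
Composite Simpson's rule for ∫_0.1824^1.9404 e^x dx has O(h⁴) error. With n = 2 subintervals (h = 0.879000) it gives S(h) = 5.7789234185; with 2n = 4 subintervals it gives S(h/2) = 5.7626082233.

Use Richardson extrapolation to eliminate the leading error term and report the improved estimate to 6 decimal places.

5.761521

Leading term ∝ h^4; use weight 16 = 2^4.
16×5.7626082233 = 92.2017315728; subtract 5.7789234185 → 86.4228081543
86.4228081543 ÷ 15 = 5.7615205436
Shift from A(h/2): −0.0010876797.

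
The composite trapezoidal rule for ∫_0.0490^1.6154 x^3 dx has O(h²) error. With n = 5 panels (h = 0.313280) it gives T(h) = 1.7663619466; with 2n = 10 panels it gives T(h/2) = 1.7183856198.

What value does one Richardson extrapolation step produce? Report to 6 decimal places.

Method order is 2; weight 2^2 = 4.
4×1.7183856198 − 1.7663619466 = 5.1071805326
R = 5.1071805326/3 = 1.7023935109
Gap between inputs: 4.798e-02; correction applied: −0.0159921089.

1.702394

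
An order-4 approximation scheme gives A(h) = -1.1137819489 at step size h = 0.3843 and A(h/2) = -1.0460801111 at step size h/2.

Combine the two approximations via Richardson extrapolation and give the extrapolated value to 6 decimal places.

-1.041567

Error is O(h^4); halving h shrinks it by 2^4 = 16.
Top: 16(-1.0460801111) − (-1.1137819489) = -15.6234998287
(-15.6234998287) ÷ 15 = -1.0415666552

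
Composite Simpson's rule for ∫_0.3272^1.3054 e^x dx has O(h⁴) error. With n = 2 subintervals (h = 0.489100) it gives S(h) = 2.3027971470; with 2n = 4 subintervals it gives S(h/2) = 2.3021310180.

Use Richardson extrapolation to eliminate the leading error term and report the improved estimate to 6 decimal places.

2.302087

Method order is 4; weight 2^4 = 16.
Numerator 16×A(h/2) − A(h) = 16×2.3021310180 − 2.3027971470 = 34.5312991410
Divide by 2^4 − 1 = 15.
Extrapolated: 34.5312991410 / 15 = 2.3020866094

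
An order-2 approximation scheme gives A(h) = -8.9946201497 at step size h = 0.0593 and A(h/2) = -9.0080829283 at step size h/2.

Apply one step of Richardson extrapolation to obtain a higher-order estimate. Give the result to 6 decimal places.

r = 2: numerator weight 4, denominator 3.
Numerator 4×A(h/2) − A(h) = 4×(-9.0080829283) − (-8.9946201497) = -27.0377115635
Denominator 4 − 1 = 3.
(4×(-9.0080829283) − (-8.9946201497))/(4 − 1) = -9.0125705212
Gap between inputs: 1.346e-02; correction applied: −0.0044875929.

-9.012571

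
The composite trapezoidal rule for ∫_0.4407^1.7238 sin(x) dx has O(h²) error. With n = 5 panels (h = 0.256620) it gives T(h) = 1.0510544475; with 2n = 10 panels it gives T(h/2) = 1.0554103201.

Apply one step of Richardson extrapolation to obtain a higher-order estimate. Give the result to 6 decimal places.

1.056862

Leading term ∝ h^2; use weight 4 = 2^2.
2^2*A(h/2) = 4.2216412804; minus A(h) gives 3.1705868329.
Divide by 2^2 − 1 = 3.
R = 3.1705868329/3 = 1.0568622776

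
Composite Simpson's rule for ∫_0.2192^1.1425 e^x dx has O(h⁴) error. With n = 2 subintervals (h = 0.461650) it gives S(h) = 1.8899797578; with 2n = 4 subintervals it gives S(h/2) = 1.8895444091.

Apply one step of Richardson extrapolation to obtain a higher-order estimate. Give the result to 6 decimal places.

Method order is 4; weight 2^4 = 16.
2^4 × A(h/2) = 30.2327105456; minus A(h) gives 28.3427307878.
Extrapolated: 28.3427307878 / 15 = 1.8895153859

1.889515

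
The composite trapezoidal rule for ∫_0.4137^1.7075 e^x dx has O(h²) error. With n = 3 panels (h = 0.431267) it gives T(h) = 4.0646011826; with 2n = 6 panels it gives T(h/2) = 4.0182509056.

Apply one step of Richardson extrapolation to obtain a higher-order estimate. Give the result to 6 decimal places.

Method order is 2; weight 2^2 = 4.
Numerator 4×A(h/2) − A(h) = 4×4.0182509056 − 4.0646011826 = 12.0084024398
Denominator 4 − 1 = 3.
So the Richardson estimate is 4.0028008133.
Shift from A(h/2): −0.0154500923.

4.002801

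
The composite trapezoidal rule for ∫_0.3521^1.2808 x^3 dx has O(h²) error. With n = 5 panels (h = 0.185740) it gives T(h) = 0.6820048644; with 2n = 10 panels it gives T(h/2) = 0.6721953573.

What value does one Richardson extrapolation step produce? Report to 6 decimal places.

r = 2, so 2^r = 4.
Difference of the inputs: 0.6721953573 − 0.6820048644 = -0.0098095071
Divide by 2^2 − 1 = 3: (-0.0098095071)/3 = -0.0032698357
R = 0.6721953573 − 0.0032698357 = 0.6689255216

0.668926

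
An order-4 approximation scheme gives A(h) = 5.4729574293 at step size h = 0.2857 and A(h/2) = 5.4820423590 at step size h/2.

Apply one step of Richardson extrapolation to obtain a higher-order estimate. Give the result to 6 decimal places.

5.482648

Order 4 gives 2^r = 16 and 2^r − 1 = 15.
16*5.4820423590 − 5.4729574293 = 82.2397203147
82.2397203147 ÷ 15 = 5.4826480210
Correction |R − A(h/2)| = 6.057e-04; gap |A(h/2) − A(h)| = 9.085e-03.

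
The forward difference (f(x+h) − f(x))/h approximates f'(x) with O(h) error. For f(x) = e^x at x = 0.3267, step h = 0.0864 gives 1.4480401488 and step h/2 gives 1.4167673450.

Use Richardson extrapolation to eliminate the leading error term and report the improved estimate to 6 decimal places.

r = 1: numerator weight 2, denominator 1.
Numerator 2·A(h/2) − A(h) = 2·1.4167673450 − 1.4480401488 = 1.3854945412
1.3854945412 ÷ 1 = 1.3854945412

1.385495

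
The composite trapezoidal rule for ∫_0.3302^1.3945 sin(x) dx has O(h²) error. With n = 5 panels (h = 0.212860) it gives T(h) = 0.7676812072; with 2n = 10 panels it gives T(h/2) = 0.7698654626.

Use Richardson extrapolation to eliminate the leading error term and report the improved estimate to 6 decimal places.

Method order is 2; weight 2^2 = 4.
2^2·A(h/2) = 3.0794618504; minus A(h) gives 2.3117806432.
(4·0.7698654626 − 0.7676812072)/(4 − 1) = 0.7705935477
Shift from A(h/2): +0.0007280851.

0.770594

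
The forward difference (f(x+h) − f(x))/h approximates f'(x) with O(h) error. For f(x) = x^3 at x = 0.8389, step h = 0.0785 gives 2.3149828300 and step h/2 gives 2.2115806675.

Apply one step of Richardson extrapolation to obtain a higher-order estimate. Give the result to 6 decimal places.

Leading term ∝ h^1; use weight 2 = 2^1.
2·2.2115806675 = 4.4231613350; subtract 2.3149828300 → 2.1081785050
2.1081785050 ÷ 1 = 2.1081785050
Gap between inputs: 1.034e-01; correction applied: −0.1034021625.

2.108179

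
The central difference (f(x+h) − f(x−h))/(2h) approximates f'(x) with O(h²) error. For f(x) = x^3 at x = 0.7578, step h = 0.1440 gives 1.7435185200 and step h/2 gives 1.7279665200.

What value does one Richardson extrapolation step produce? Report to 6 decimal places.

1.722783

Order 2 gives 2^r = 4 and 2^r − 1 = 3.
Numerator 4*A(h/2) − A(h) = 4*1.7279665200 − 1.7435185200 = 5.1683475600
Denominator 4 − 1 = 3.
So the Richardson estimate is 1.7227825200.
Gap between inputs: 1.555e-02; correction applied: −0.0051840000.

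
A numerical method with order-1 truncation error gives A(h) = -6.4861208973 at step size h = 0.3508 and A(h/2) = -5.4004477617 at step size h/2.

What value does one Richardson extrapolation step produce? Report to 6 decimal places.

Leading term ∝ h^1; use weight 2 = 2^1.
Weighted: (-10.8008955234) − (-6.4861208973) = -4.3147746261
Denominator 2 − 1 = 1.
R = (-4.3147746261)/1 = -4.3147746261
Gap between inputs: 1.086e+00; correction applied: +1.0856731356.

-4.314775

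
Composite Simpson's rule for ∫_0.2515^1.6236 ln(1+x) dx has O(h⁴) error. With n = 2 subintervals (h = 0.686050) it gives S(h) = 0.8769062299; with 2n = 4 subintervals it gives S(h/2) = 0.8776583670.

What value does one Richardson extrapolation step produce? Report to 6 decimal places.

With r = 4 the leading error scales as h^4, so the weight is 2^4 = 16.
16*0.8776583670 = 14.0425338720; subtract 0.8769062299 → 13.1656276421
(16*0.8776583670 − 0.8769062299)/(16 − 1) = 0.8777085095

0.877709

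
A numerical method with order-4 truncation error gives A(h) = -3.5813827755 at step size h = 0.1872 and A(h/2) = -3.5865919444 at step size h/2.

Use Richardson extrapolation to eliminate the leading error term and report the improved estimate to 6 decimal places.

-3.586939

Order 4 gives 2^r = 16 and 2^r − 1 = 15.
2^4×A(h/2) = -57.3854711104; minus A(h) gives -53.8040883349.
Extrapolated: (-53.8040883349) / 15 = -3.5869392223
Shift from A(h/2): −0.0003472779.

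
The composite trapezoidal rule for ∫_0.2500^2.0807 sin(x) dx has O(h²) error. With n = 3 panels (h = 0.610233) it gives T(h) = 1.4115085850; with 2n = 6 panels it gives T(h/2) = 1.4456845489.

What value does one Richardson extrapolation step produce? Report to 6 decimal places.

Method order is 2; weight 2^2 = 4.
2^2×A(h/2) = 5.7827381956; minus A(h) gives 4.3712296106.
(4×1.4456845489 − 1.4115085850)/(4 − 1) = 1.4570765369
Gap between inputs: 3.418e-02; correction applied: +0.0113919880.

1.457077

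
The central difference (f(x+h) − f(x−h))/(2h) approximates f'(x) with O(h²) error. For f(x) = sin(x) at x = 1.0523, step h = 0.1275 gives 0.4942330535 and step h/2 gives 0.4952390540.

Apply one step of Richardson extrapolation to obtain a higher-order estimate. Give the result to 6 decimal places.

With r = 2 the leading error scales as h^2, so the weight is 2^2 = 4.
4 × 0.4952390540 − 0.4942330535 = 1.4867231625
Divide by 2^2 − 1 = 3.
1.4867231625 ÷ 3 = 0.4955743875
Shift from A(h/2): +0.0003353335.

0.495574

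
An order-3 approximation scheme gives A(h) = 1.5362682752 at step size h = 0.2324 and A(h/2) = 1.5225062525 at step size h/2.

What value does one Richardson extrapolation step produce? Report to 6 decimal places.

Error is O(h^3); halving h shrinks it by 2^3 = 8.
8*1.5225062525 − 1.5362682752 = 10.6437817448
(8*1.5225062525 − 1.5362682752)/(8 − 1) = 1.5205402493

1.520540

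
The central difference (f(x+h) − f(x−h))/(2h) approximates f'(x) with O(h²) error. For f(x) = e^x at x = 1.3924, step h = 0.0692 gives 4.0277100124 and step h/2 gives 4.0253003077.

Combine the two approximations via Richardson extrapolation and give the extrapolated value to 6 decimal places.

With r = 2 the leading error scales as h^2, so the weight is 2^2 = 4.
4*4.0253003077 = 16.1012012308; subtract 4.0277100124 → 12.0734912184
Divide by 2^2 − 1 = 3.
(4*4.0253003077 − 4.0277100124)/(4 − 1) = 4.0244970728

4.024497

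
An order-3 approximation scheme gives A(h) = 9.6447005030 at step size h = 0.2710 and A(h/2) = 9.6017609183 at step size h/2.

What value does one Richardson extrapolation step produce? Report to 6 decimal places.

9.595627

r = 3, so 2^r = 8.
Numerator 8*A(h/2) − A(h) = 8*9.6017609183 − 9.6447005030 = 67.1693868434
Denominator 8 − 1 = 7.
So the Richardson estimate is 9.5956266919.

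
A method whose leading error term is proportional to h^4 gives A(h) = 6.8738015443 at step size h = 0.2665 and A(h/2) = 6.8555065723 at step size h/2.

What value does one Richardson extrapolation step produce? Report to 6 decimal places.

6.854287

Method order is 4; weight 2^4 = 16.
A(h/2) − A(h) = 6.8555065723 − 6.8738015443 = -0.0182949720
Divide by 2^4 − 1 = 15: (-0.0182949720)/15 = -0.0012196648
R = A(h/2) + (A(h/2) − A(h))/15 = 6.8555065723 − 0.0012196648 = 6.8542869075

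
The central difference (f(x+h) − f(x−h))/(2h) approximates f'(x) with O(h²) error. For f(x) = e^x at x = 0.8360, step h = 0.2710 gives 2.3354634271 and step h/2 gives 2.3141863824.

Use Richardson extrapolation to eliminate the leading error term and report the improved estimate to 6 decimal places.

2.307094

Leading term ∝ h^2; use weight 4 = 2^2.
A(h/2) − A(h) = 2.3141863824 − 2.3354634271 = -0.0212770447
Correction (A(h/2) − A(h))/(4 − 1) = (-0.0212770447)/3 = -0.0070923482
R = 2.3141863824 − 0.0070923482 = 2.3070940342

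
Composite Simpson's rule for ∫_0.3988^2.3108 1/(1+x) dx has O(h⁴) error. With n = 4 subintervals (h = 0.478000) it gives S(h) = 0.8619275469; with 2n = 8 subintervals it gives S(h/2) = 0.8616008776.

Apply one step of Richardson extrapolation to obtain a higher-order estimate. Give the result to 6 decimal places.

0.861579

Error is O(h^4); halving h shrinks it by 2^4 = 16.
2^4·A(h/2) = 13.7856140416; minus A(h) gives 12.9236864947.
12.9236864947 ÷ 15 = 0.8615790996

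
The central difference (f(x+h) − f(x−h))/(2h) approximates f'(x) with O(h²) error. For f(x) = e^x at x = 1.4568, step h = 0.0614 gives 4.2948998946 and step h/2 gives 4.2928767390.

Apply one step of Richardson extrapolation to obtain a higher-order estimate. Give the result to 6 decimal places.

Leading term ∝ h^2; use weight 4 = 2^2.
Numerator 4 × A(h/2) − A(h) = 4 × 4.2928767390 − 4.2948998946 = 12.8766070614
Denominator 4 − 1 = 3.
So the Richardson estimate is 4.2922023538.
Shift from A(h/2): −0.0006743852.

4.292202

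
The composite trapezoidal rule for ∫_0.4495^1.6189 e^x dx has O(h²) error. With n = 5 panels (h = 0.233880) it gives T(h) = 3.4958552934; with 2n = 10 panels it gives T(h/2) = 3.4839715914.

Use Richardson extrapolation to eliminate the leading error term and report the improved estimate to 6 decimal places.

3.480010

With r = 2 the leading error scales as h^2, so the weight is 2^2 = 4.
Difference of the inputs: 3.4839715914 − 3.4958552934 = -0.0118837020
Correction (A(h/2) − A(h))/(4 − 1) = (-0.0118837020)/3 = -0.0039612340
R = A(h/2) + (A(h/2) − A(h))/3 = 3.4839715914 − 0.0039612340 = 3.4800103574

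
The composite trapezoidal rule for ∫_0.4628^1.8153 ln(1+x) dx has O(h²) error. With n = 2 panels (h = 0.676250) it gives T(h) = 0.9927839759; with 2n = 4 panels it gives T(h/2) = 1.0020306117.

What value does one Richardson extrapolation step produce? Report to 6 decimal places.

1.005113

Error is O(h^2); halving h shrinks it by 2^2 = 4.
Numerator 4 × A(h/2) − A(h) = 4 × 1.0020306117 − 0.9927839759 = 3.0153384709
(4 × 1.0020306117 − 0.9927839759)/(4 − 1) = 1.0051128236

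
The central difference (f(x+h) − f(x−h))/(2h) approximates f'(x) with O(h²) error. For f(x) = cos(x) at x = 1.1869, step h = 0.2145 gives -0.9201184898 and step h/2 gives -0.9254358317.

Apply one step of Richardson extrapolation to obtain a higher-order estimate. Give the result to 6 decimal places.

r = 2: numerator weight 4, denominator 3.
2^2 × A(h/2) = -3.7017433268; minus A(h) gives -2.7816248370.
(4 × (-0.9254358317) − (-0.9201184898))/(4 − 1) = -0.9272082790

-0.927208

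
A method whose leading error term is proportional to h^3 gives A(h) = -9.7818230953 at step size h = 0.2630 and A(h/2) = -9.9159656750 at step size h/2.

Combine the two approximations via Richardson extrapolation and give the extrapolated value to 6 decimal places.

-9.935129

The method has order 3: 2^3 = 8.
2^3·A(h/2) = -79.3277254000; minus A(h) gives -69.5459023047.
(-69.5459023047) ÷ 7 = -9.9351289007
Correction |R − A(h/2)| = 1.916e-02; gap |A(h/2) − A(h)| = 1.341e-01.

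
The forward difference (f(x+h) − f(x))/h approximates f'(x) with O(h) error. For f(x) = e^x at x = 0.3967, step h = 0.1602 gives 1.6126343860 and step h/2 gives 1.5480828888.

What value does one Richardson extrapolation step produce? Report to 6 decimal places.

1.483531

Error is O(h^1); halving h shrinks it by 2^1 = 2.
2 × 1.5480828888 = 3.0961657776; 3.0961657776 − 1.6126343860 = 1.4835313916
Denominator 2 − 1 = 1.
R = 1.4835313916/1 = 1.4835313916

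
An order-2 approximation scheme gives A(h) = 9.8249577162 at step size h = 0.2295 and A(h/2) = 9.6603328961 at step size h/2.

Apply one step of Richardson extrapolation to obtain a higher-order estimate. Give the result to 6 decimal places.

9.605458

Error is O(h^2); halving h shrinks it by 2^2 = 4.
2^2·A(h/2) = 38.6413315844; minus A(h) gives 28.8163738682.
(4·9.6603328961 − 9.8249577162)/(4 − 1) = 9.6054579561
Shift from A(h/2): −0.0548749400.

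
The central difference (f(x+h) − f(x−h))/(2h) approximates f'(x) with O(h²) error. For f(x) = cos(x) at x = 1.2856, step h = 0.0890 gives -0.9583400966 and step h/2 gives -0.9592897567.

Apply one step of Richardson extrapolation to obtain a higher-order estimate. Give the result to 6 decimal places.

-0.959606

Method order is 2; weight 2^2 = 4.
Top: 4(-0.9592897567) − (-0.9583400966) = -2.8788189302
Divide by 2^2 − 1 = 3.
Result: -0.9596063101
Correction |R − A(h/2)| = 3.166e-04; gap |A(h/2) − A(h)| = 9.497e-04.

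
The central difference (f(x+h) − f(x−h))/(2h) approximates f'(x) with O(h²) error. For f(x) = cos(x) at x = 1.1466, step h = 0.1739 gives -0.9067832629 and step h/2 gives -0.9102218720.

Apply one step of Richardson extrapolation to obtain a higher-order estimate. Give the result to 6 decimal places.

With r = 2 the leading error scales as h^2, so the weight is 2^2 = 4.
Top: 4(-0.9102218720) − (-0.9067832629) = -2.7341042251
Divide by 2^2 − 1 = 3.
So the Richardson estimate is -0.9113680750.

-0.911368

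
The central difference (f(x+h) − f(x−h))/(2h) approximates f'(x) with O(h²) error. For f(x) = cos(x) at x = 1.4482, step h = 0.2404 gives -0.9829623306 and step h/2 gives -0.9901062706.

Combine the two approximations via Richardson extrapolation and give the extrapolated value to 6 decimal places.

Leading term ∝ h^2; use weight 4 = 2^2.
4 × (-0.9901062706) − (-0.9829623306) = -2.9774627518
(-2.9774627518) ÷ 3 = -0.9924875839

-0.992488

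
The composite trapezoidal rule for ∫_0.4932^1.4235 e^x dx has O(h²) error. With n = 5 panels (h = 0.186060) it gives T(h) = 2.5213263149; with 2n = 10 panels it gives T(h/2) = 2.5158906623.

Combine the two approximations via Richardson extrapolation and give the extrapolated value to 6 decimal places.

r = 2, so 2^r = 4.
4*2.5158906623 = 10.0635626492; 10.0635626492 − 2.5213263149 = 7.5422363343
(4*2.5158906623 − 2.5213263149)/(4 − 1) = 2.5140787781
Gap between inputs: 5.436e-03; correction applied: −0.0018118842.

2.514079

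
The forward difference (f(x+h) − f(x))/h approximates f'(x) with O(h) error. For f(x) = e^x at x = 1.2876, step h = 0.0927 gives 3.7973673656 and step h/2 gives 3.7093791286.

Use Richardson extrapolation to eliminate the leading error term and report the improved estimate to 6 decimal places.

3.621391

Error is O(h^1); halving h shrinks it by 2^1 = 2.
2 × 3.7093791286 = 7.4187582572; subtract 3.7973673656 → 3.6213908916
Extrapolated: 3.6213908916 / 1 = 3.6213908916
Shift from A(h/2): −0.0879882370.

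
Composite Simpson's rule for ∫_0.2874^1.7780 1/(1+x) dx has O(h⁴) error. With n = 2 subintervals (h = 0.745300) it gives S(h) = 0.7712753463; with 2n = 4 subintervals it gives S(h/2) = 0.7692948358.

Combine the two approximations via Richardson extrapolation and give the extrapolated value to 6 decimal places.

The method has order 4: 2^4 = 16.
Difference of the inputs: 0.7692948358 − 0.7712753463 = -0.0019805105
Divide by 2^4 − 1 = 15: (-0.0019805105)/15 = -0.0001320340
R = A(h/2) + (A(h/2) − A(h))/15 = 0.7692948358 − 0.0001320340 = 0.7691628018
Shift from A(h/2): −0.0001320340.

0.769163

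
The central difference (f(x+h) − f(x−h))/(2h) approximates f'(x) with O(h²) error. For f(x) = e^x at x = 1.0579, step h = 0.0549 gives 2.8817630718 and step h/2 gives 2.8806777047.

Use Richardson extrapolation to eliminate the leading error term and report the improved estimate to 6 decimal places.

2.880316

Method order is 2; weight 2^2 = 4.
Top: 4(2.8806777047) − (2.8817630718) = 8.6409477470
Denominator 4 − 1 = 3.
8.6409477470 ÷ 3 = 2.8803159157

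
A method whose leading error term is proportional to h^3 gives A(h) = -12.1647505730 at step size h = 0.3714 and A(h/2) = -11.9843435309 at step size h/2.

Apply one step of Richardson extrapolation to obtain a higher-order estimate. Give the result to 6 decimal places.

Order 3 gives 2^r = 8 and 2^r − 1 = 7.
Difference of the inputs: -11.9843435309 − (-12.1647505730) = 0.1804070421
Correction (A(h/2) − A(h))/(8 − 1) = 0.1804070421/7 = 0.0257724346
R = -11.9843435309 + 0.0257724346 = -11.9585710963
Correction |R − A(h/2)| = 2.577e-02; gap |A(h/2) − A(h)| = 1.804e-01.

-11.958571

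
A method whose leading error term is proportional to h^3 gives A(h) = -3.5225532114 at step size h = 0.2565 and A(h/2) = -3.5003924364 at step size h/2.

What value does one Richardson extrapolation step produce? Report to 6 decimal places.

Leading term ∝ h^3; use weight 8 = 2^3.
Numerator 8*A(h/2) − A(h) = 8*(-3.5003924364) − (-3.5225532114) = -24.4805862798
(8*(-3.5003924364) − (-3.5225532114))/(8 − 1) = -3.4972266114

-3.497227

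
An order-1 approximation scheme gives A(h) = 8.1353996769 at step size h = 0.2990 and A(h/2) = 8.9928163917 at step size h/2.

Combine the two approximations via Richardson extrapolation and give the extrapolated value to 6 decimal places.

r = 1: numerator weight 2, denominator 1.
2^1*A(h/2) = 17.9856327834; minus A(h) gives 9.8502331065.
9.8502331065 ÷ 1 = 9.8502331065

9.850233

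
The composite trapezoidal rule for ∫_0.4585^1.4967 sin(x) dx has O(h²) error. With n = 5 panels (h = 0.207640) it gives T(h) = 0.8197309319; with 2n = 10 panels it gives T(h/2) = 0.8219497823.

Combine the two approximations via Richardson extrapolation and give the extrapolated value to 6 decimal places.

0.822689

r = 2: numerator weight 4, denominator 3.
4 × 0.8219497823 = 3.2877991292; subtract 0.8197309319 → 2.4680681973
Divide by 2^2 − 1 = 3.
(4 × 0.8219497823 − 0.8197309319)/(4 − 1) = 0.8226893991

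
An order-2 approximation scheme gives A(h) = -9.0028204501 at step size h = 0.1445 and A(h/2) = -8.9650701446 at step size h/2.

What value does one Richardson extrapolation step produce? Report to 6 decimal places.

-8.952487

r = 2, so 2^r = 4.
4 × (-8.9650701446) = -35.8602805784; (-35.8602805784) − (-9.0028204501) = -26.8574601283
(-26.8574601283) ÷ 3 = -8.9524867094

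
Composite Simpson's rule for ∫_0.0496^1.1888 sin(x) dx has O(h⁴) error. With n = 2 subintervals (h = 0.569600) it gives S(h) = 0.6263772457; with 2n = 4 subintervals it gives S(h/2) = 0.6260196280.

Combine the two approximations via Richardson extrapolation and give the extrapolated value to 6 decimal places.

0.625996

Order 4 gives 2^r = 16 and 2^r − 1 = 15.
Weighted: 10.0163140480 − 0.6263772457 = 9.3899368023
R = 9.3899368023/15 = 0.6259957868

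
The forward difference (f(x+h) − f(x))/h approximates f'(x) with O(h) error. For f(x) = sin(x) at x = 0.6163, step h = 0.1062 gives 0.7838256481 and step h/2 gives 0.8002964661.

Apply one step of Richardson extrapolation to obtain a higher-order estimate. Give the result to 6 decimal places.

Leading term ∝ h^1; use weight 2 = 2^1.
2·0.8002964661 = 1.6005929322; 1.6005929322 − 0.7838256481 = 0.8167672841
Extrapolated: 0.8167672841 / 1 = 0.8167672841

0.816767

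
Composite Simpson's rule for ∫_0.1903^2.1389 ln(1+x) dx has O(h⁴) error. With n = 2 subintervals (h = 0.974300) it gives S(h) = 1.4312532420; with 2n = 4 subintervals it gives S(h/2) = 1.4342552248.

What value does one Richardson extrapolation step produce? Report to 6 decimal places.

r = 4: numerator weight 16, denominator 15.
16·1.4342552248 = 22.9480835968; 22.9480835968 − 1.4312532420 = 21.5168303548
Divide by 2^4 − 1 = 15.
Result: 1.4344553570

1.434455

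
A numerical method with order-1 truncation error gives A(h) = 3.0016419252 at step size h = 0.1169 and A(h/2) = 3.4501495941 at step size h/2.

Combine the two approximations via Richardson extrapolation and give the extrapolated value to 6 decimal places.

r = 1, so 2^r = 2.
A(h/2) − A(h) = 3.4501495941 − 3.0016419252 = 0.4485076689
Correction (A(h/2) − A(h))/(2 − 1) = 0.4485076689/1 = 0.4485076689
R = 3.4501495941 + 0.4485076689 = 3.8986572630
Correction |R − A(h/2)| = 4.485e-01; gap |A(h/2) − A(h)| = 4.485e-01.

3.898657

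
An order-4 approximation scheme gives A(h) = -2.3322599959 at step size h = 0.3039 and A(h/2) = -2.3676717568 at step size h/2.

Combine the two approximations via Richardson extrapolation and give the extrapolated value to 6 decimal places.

-2.370033

Method order is 4; weight 2^4 = 16.
2^4×A(h/2) = -37.8827481088; minus A(h) gives -35.5504881129.
Divide by 2^4 − 1 = 15.
R = (-35.5504881129)/15 = -2.3700325409
Gap between inputs: 3.541e-02; correction applied: −0.0023607841.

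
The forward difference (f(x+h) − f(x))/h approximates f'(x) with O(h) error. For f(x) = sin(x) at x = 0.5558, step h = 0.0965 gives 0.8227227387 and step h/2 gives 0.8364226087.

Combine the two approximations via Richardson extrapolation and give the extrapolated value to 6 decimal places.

0.850122

Error is O(h^1); halving h shrinks it by 2^1 = 2.
Weighted: 1.6728452174 − 0.8227227387 = 0.8501224787
0.8501224787 ÷ 1 = 0.8501224787
Correction |R − A(h/2)| = 1.370e-02; gap |A(h/2) − A(h)| = 1.370e-02.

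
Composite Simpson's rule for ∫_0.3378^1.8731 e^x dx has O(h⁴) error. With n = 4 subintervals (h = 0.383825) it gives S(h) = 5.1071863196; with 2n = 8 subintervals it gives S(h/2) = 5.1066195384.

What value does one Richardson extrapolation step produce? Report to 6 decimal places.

5.106582

r = 4: numerator weight 16, denominator 15.
16 × 5.1066195384 = 81.7059126144; subtract 5.1071863196 → 76.5987262948
(16 × 5.1066195384 − 5.1071863196)/(16 − 1) = 5.1065817530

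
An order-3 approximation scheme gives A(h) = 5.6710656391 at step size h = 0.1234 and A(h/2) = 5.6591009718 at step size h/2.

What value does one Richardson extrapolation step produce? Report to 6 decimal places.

Order 3 gives 2^r = 8 and 2^r − 1 = 7.
Numerator 8*A(h/2) − A(h) = 8*5.6591009718 − 5.6710656391 = 39.6017421353
Extrapolated: 39.6017421353 / 7 = 5.6573917336
Correction |R − A(h/2)| = 1.709e-03; gap |A(h/2) − A(h)| = 1.196e-02.

5.657392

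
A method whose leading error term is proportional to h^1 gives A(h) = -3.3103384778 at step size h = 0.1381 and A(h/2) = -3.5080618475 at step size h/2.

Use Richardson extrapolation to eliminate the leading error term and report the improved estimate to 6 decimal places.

-3.705785

The method has order 1: 2^1 = 2.
2*(-3.5080618475) = -7.0161236950; (-7.0161236950) − (-3.3103384778) = -3.7057852172
Divide by 2^1 − 1 = 1.
Extrapolated: (-3.7057852172) / 1 = -3.7057852172
Gap between inputs: 1.977e-01; correction applied: −0.1977233697.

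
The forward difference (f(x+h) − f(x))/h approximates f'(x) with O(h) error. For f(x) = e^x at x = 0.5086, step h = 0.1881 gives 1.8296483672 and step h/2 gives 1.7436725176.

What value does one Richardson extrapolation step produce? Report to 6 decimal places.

r = 1: numerator weight 2, denominator 1.
2*1.7436725176 = 3.4873450352; 3.4873450352 − 1.8296483672 = 1.6576966680
(2*1.7436725176 − 1.8296483672)/(2 − 1) = 1.6576966680

1.657697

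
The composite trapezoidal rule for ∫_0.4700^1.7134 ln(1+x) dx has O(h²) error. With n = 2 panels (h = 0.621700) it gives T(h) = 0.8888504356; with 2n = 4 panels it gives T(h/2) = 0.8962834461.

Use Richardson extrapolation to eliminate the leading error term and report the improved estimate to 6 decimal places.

0.898761

Order 2 gives 2^r = 4 and 2^r − 1 = 3.
4·0.8962834461 − 0.8888504356 = 2.6962833488
R = 2.6962833488/3 = 0.8987611163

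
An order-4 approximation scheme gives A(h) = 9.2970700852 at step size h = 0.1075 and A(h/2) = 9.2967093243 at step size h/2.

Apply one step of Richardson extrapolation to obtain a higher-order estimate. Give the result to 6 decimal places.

9.296685

Error is O(h^4); halving h shrinks it by 2^4 = 16.
16 × 9.2967093243 = 148.7473491888; 148.7473491888 − 9.2970700852 = 139.4502791036
Extrapolated: 139.4502791036 / 15 = 9.2966852736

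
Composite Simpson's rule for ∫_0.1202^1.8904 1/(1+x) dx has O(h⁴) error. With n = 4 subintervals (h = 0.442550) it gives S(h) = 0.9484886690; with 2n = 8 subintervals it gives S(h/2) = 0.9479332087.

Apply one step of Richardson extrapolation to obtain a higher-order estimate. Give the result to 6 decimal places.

0.947896

Leading term ∝ h^4; use weight 16 = 2^4.
2^4×A(h/2) = 15.1669313392; minus A(h) gives 14.2184426702.
Denominator 16 − 1 = 15.
Result: 0.9478961780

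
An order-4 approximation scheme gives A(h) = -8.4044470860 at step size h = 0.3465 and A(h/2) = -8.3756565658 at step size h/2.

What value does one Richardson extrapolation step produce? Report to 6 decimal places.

With r = 4 the leading error scales as h^4, so the weight is 2^4 = 16.
16×(-8.3756565658) = -134.0105050528; (-134.0105050528) − (-8.4044470860) = -125.6060579668
(16×(-8.3756565658) − (-8.4044470860))/(16 − 1) = -8.3737371978
Shift from A(h/2): +0.0019193680.

-8.373737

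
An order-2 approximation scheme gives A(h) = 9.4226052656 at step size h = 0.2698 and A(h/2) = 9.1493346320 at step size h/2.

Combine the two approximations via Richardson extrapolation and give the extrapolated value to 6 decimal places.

Order 2 gives 2^r = 4 and 2^r − 1 = 3.
Top: 4(9.1493346320) − (9.4226052656) = 27.1747332624
Denominator 4 − 1 = 3.
Extrapolated: 27.1747332624 / 3 = 9.0582444208

9.058244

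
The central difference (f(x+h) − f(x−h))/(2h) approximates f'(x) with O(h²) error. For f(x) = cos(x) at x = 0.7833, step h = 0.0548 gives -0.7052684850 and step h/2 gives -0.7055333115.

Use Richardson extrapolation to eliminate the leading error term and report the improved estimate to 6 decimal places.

-0.705622

Leading term ∝ h^2; use weight 4 = 2^2.
Top: 4(-0.7055333115) − (-0.7052684850) = -2.1168647610
Denominator 4 − 1 = 3.
(4*(-0.7055333115) − (-0.7052684850))/(4 − 1) = -0.7056215870
Gap between inputs: 2.648e-04; correction applied: −0.0000882755.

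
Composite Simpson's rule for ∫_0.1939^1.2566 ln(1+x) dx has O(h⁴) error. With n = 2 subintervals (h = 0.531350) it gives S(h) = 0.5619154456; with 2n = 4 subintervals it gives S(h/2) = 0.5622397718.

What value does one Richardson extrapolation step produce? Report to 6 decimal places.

Error is O(h^4); halving h shrinks it by 2^4 = 16.
2^4×A(h/2) = 8.9958363488; minus A(h) gives 8.4339209032.
Denominator 16 − 1 = 15.
So the Richardson estimate is 0.5622613935.
Correction |R − A(h/2)| = 2.162e-05; gap |A(h/2) − A(h)| = 3.243e-04.

0.562261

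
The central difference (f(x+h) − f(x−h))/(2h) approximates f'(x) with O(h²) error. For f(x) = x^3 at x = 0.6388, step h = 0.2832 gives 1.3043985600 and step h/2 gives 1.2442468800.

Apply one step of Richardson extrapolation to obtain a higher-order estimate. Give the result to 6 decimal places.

Leading term ∝ h^2; use weight 4 = 2^2.
Weighted: 4.9769875200 − 1.3043985600 = 3.6725889600
R = 3.6725889600/3 = 1.2241963200

1.224196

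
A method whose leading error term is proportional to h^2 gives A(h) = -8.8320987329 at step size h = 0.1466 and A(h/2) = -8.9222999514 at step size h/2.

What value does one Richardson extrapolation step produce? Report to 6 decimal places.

Method order is 2; weight 2^2 = 4.
Top: 4(-8.9222999514) − (-8.8320987329) = -26.8571010727
R = (-26.8571010727)/3 = -8.9523670242

-8.952367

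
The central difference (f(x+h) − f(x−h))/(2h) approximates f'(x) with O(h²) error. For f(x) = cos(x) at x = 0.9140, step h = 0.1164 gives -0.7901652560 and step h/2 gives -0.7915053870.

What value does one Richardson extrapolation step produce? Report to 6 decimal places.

-0.791952

The method has order 2: 2^2 = 4.
4·(-0.7915053870) − (-0.7901652560) = -2.3758562920
Denominator 4 − 1 = 3.
(4·(-0.7915053870) − (-0.7901652560))/(4 − 1) = -0.7919520973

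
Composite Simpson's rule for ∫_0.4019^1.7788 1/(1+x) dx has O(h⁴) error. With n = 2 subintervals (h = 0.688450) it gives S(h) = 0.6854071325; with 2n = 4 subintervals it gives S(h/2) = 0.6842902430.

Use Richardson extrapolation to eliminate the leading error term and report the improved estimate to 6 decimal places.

Method order is 4; weight 2^4 = 16.
Weighted: 10.9486438880 − 0.6854071325 = 10.2632367555
Extrapolated: 10.2632367555 / 15 = 0.6842157837

0.684216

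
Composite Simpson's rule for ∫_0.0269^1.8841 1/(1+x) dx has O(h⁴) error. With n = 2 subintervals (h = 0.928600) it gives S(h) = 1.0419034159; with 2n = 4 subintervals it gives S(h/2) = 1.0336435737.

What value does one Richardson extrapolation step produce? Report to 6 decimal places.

1.033093

The method has order 4: 2^4 = 16.
Weighted: 16.5382971792 − 1.0419034159 = 15.4963937633
Denominator 16 − 1 = 15.
Extrapolated: 15.4963937633 / 15 = 1.0330929176
Gap between inputs: 8.260e-03; correction applied: −0.0005506561.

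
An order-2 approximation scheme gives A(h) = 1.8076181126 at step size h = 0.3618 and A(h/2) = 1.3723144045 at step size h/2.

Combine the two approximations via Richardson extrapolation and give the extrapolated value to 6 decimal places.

Leading term ∝ h^2; use weight 4 = 2^2.
4 × 1.3723144045 − 1.8076181126 = 3.6816395054
(4 × 1.3723144045 − 1.8076181126)/(4 − 1) = 1.2272131685

1.227213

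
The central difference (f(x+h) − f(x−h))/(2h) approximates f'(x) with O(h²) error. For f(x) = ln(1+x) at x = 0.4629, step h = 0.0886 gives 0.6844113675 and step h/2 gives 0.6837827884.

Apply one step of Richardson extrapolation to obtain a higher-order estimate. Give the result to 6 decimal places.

0.683573

Order 2 gives 2^r = 4 and 2^r − 1 = 3.
Numerator 4·A(h/2) − A(h) = 4·0.6837827884 − 0.6844113675 = 2.0507197861
(4·0.6837827884 − 0.6844113675)/(4 − 1) = 0.6835732620
Shift from A(h/2): −0.0002095264.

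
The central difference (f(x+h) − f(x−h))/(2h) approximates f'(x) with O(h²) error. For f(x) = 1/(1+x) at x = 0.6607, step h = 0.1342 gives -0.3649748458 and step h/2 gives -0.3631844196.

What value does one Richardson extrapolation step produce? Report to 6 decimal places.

r = 2, so 2^r = 4.
4·(-0.3631844196) = -1.4527376784; subtract (-0.3649748458) → -1.0877628326
Extrapolated: (-1.0877628326) / 3 = -0.3625876109
Correction |R − A(h/2)| = 5.968e-04; gap |A(h/2) − A(h)| = 1.790e-03.

-0.362588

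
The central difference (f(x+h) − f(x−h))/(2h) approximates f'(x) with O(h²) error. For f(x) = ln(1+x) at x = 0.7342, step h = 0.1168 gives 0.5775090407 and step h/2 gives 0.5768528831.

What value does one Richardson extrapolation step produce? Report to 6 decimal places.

0.576634

r = 2, so 2^r = 4.
4*0.5768528831 − 0.5775090407 = 1.7299024917
Divide by 2^2 − 1 = 3.
Extrapolated: 1.7299024917 / 3 = 0.5766341639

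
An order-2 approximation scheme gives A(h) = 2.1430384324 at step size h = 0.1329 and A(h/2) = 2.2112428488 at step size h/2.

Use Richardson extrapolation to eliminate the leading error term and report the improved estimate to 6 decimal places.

2.233978

Order 2 gives 2^r = 4 and 2^r − 1 = 3.
4×2.2112428488 = 8.8449713952; 8.8449713952 − 2.1430384324 = 6.7019329628
R = 6.7019329628/3 = 2.2339776543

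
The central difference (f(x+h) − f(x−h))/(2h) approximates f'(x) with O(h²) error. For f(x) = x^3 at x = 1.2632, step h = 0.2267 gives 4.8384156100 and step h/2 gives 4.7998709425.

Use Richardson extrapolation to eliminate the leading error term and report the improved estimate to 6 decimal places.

r = 2, so 2^r = 4.
Numerator 4×A(h/2) − A(h) = 4×4.7998709425 − 4.8384156100 = 14.3610681600
Denominator 4 − 1 = 3.
14.3610681600 ÷ 3 = 4.7870227200
Gap between inputs: 3.854e-02; correction applied: −0.0128482225.

4.787023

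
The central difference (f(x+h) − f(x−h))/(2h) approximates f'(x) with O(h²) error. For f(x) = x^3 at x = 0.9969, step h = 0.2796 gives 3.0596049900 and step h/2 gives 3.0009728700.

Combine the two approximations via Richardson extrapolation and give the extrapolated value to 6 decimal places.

Leading term ∝ h^2; use weight 4 = 2^2.
4 × 3.0009728700 − 3.0596049900 = 8.9442864900
8.9442864900 ÷ 3 = 2.9814288300
Gap between inputs: 5.863e-02; correction applied: −0.0195440400.

2.981429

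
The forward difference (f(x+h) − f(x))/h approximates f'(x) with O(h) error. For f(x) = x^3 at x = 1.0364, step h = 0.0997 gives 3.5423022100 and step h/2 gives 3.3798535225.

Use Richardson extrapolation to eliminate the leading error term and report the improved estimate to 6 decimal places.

3.217405

Error is O(h^1); halving h shrinks it by 2^1 = 2.
2*3.3798535225 = 6.7597070450; subtract 3.5423022100 → 3.2174048350
Denominator 2 − 1 = 1.
Result: 3.2174048350
Gap between inputs: 1.624e-01; correction applied: −0.1624486875.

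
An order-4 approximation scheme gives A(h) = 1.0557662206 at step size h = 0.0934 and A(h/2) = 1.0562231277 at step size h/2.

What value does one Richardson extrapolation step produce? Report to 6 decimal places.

The method has order 4: 2^4 = 16.
Top: 16(1.0562231277) − (1.0557662206) = 15.8438038226
Denominator 16 − 1 = 15.
R = 15.8438038226/15 = 1.0562535882

1.056254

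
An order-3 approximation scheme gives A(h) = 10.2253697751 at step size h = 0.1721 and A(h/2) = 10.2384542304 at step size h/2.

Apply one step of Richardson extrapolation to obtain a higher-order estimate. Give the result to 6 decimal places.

10.240323

With r = 3 the leading error scales as h^3, so the weight is 2^3 = 8.
Numerator 8×A(h/2) − A(h) = 8×10.2384542304 − 10.2253697751 = 71.6822640681
Divide by 2^3 − 1 = 7.
So the Richardson estimate is 10.2403234383.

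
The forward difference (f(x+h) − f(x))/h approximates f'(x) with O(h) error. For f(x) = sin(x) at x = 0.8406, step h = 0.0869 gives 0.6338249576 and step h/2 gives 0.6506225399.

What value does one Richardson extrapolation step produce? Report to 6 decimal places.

The method has order 1: 2^1 = 2.
A(h/2) − A(h) = 0.6506225399 − 0.6338249576 = 0.0167975823
Correction (A(h/2) − A(h))/(2 − 1) = 0.0167975823/1 = 0.0167975823
R = 0.6506225399 + 0.0167975823 = 0.6674201222

0.667420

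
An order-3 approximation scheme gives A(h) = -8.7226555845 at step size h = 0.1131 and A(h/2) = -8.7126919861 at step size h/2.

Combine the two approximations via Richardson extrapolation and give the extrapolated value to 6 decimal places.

Leading term ∝ h^3; use weight 8 = 2^3.
Weighted: (-69.7015358888) − (-8.7226555845) = -60.9788803043
R = (-60.9788803043)/7 = -8.7112686149
Correction |R − A(h/2)| = 1.423e-03; gap |A(h/2) − A(h)| = 9.964e-03.

-8.711269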